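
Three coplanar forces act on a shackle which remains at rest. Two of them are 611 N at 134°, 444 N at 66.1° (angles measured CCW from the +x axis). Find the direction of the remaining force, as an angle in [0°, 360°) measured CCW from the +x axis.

Sum the known components: ΣF_x = -244.6 N, ΣF_y = 845.4 N.
For equilibrium the remaining force must supply (−ΣF_x, −ΣF_y) = (244.6, -845.4) N.
Magnitude = √((244.6)² + (-845.4)²) = 880.1 N; direction = atan2(-845.4, 244.6) = 286.1°.

θ ≈ 286°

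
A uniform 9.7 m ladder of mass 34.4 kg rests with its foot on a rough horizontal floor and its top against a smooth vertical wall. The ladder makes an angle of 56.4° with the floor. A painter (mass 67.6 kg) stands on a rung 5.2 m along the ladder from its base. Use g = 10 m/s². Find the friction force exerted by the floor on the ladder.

f ≈ 355 N

Torques about the foot: N_wall · 9.7 sin 56.4° = 34.4×10×4.85 cos 56.4° + 67.6×10×5.2 cos 56.4° → N_wall = 355.05 N.
ΣF_x = 0: f_floor = N_wall = 355.05 N.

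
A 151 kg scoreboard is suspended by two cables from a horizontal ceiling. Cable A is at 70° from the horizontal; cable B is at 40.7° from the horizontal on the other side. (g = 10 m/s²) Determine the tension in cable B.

Weight W = 151 × 10 = 1510 N acts straight down.
Horizontal: T_A cos 70° = T_B cos 40.7°  →  T_A = 2.217 T_B.
Vertical: T_A sin 70° + T_B sin 40.7° = 1510.
Substituting the horizontal relation into the vertical equation gives 2.735 T_B = 1510, so T_B = 552.1 N.

T_B ≈ 552 N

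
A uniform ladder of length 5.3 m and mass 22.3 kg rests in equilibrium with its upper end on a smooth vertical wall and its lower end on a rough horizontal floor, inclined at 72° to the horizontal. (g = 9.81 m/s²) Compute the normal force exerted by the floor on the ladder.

N_floor ≈ 219 N

ΣF_y = 0: N_floor = 22.3×9.81 = 218.76 N.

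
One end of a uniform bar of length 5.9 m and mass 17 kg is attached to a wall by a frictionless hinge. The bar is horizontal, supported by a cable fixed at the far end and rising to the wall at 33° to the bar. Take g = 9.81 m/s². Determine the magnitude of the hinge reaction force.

Take torques about the hinge: T sin 33° · 5.9 = 17×9.81×2.95 = 491.97 N·m.
So T = 491.97 / (0.5446 × 5.9) = 153.1 N.
ΣF_x = 0: H_x = T cos 33° = 128.4 N.
ΣF_y = 0: H_y = (17×9.81) − T sin 33° = 166.77 − 83.385 = 83.385 N.
|H| = √(H_x² + H_y²) = √((128.4)² + (83.385)²) = 153.1 N.

|H| ≈ 153 N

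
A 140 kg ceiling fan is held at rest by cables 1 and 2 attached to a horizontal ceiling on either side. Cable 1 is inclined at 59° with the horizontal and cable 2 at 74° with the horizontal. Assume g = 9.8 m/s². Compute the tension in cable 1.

T_1 ≈ 517 N

Weight W = 140 × 9.8 = 1372 N acts straight down.
Horizontal: T_1 cos 59° = T_2 cos 74°  →  T_2 = 1.869 T_1.
Vertical: T_1 sin 59° + T_2 sin 74° = 1372.
Substituting the horizontal relation into the vertical equation gives 2.653 T_1 = 1372, so T_1 = 517.1 N.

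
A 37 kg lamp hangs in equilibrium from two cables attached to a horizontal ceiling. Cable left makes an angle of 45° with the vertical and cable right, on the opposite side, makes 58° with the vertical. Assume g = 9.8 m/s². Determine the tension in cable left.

Angles from the horizontal: cable left is 90° − 45° = 45°, cable right is 90° − 58° = 32°.
Weight W = 37 × 9.8 = 362.6 N acts straight down.
Horizontal: T_left cos 45° = T_right cos 32°  →  T_right = 0.8338 T_left.
Vertical: T_left sin 45° + T_right sin 32° = 362.6.
Substituting the horizontal relation into the vertical equation gives 1.149 T_left = 362.6, so T_left = 315.6 N.

T_left ≈ 316 N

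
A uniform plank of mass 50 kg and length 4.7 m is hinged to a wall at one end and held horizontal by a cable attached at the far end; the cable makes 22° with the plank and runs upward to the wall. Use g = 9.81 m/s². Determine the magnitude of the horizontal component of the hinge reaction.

Take torques about the hinge: T sin 22° · 4.7 = 50×9.81×2.35 = 1152.7 N·m.
So T = 1152.7 / (0.3746 × 4.7) = 654.69 N.
ΣF_x = 0: H_x = T cos 22° = 607.02 N.

H_x ≈ 607 N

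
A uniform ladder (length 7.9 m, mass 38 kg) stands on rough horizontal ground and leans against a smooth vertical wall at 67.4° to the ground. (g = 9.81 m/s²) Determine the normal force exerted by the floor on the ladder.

N_floor ≈ 373 N

ΣF_y = 0: N_floor = 38×9.81 = 372.78 N.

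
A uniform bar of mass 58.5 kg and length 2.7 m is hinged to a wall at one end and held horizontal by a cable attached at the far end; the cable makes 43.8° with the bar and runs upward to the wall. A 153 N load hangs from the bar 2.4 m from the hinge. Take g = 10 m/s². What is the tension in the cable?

Take torques about the hinge: T sin 43.8° · 2.7 = 58.5×10×1.35 + 153×2.4 = 1157 N·m.
So T = 1157 / (0.6921 × 2.7) = 619.09 N.

T ≈ 619 N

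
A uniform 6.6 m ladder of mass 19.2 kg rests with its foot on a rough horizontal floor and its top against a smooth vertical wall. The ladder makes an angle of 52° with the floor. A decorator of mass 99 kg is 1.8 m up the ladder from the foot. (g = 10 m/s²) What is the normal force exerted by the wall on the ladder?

Torques about the foot: N_wall · 6.6 sin 52° = 19.2×10×3.3 cos 52° + 99×10×1.8 cos 52° → N_wall = 285.95 N.

N_wall ≈ 286 N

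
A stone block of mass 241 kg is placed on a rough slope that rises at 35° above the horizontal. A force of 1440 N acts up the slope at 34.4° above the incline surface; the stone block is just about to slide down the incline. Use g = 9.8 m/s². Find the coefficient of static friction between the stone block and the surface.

μ ≈ 0.149

On the verge of sliding down the incline, friction is at its maximum μN and acts up the slope.
Perpendicular to incline: N = W cos 35° − P sin 34.4° = 1935 − 813.6 = 1121 N.
Along incline: P cos 34.4° + μN = W sin 35° → μ = (W sin 35° − P cos 34.4°) / N = 0.1485.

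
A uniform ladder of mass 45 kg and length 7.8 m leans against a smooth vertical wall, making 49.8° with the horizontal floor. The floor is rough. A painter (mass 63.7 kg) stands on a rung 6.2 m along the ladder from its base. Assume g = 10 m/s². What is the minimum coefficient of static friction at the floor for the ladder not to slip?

μ_min ≈ 0.569

ΣF_y = 0: N_floor = 45×10 + 63.7×10 = 1087 N.
Torques about the foot: N_wall · 7.8 sin 49.8° = 45×10×3.9 cos 49.8° + 63.7×10×6.2 cos 49.8° → N_wall = 618.02 N.
ΣF_x = 0: f_floor = N_wall = 618.02 N.
μ_min = f_floor / N_floor = 618.02 / 1087 = 0.5686.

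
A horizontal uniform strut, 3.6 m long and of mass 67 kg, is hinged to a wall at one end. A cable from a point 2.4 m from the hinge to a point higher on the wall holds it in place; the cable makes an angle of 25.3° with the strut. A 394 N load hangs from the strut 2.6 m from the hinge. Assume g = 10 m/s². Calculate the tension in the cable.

T ≈ 2170 N

Take torques about the hinge: T sin 25.3° · 2.4 = 67×10×1.8 + 394×2.6 = 2230.4 N·m.
So T = 2230.4 / (0.4274 × 2.4) = 2174.6 N.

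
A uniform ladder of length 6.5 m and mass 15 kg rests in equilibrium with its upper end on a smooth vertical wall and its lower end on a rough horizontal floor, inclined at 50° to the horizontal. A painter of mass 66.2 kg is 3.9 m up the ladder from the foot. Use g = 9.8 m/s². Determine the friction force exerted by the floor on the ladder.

f ≈ 388 N

Torques about the foot: N_wall · 6.5 sin 50° = 15×9.8×3.25 cos 50° + 66.2×9.8×3.9 cos 50° → N_wall = 388.3 N.
ΣF_x = 0: f_floor = N_wall = 388.3 N.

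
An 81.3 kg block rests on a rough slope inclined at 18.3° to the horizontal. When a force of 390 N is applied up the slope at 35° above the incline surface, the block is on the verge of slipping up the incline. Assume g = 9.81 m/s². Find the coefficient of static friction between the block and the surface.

μ ≈ 0.129

On the verge of sliding up the incline, friction is at its maximum μN and acts down the slope.
Perpendicular to incline: N = W cos 18.3° − P sin 35° = 757.2 − 223.7 = 533.5 N.
Along incline: P cos 35° − μN = W sin 18.3° → μ = −(W sin 18.3° − P cos 35°) / N = 0.1294.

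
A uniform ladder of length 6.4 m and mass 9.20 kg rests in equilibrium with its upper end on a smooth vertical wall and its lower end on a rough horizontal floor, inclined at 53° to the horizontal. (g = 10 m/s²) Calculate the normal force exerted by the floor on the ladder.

ΣF_y = 0: N_floor = 9.20×10 = 92 N.

N_floor ≈ 92 N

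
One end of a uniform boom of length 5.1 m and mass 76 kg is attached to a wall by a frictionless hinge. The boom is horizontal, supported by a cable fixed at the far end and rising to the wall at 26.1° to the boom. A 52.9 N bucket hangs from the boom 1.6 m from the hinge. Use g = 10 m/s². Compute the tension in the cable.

T ≈ 901 N

Take torques about the hinge: T sin 26.1° · 5.1 = 76×10×2.55 + 52.9×1.6 = 2022.6 N·m.
So T = 2022.6 / (0.4399 × 5.1) = 901.48 N.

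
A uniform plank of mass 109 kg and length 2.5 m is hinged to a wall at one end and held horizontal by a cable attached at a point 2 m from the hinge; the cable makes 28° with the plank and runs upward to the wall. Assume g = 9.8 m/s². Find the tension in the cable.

T ≈ 1420 N

Take torques about the hinge: T sin 28° · 2 = 109×9.8×1.25 = 1335.2 N·m.
So T = 1335.2 / (0.4695 × 2) = 1422.1 N.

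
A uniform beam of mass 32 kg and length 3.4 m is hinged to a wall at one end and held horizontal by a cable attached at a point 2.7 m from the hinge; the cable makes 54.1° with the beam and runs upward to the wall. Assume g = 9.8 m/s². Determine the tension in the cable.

T ≈ 244 N

Take torques about the hinge: T sin 54.1° · 2.7 = 32×9.8×1.7 = 533.12 N·m.
So T = 533.12 / (0.8100 × 2.7) = 243.76 N.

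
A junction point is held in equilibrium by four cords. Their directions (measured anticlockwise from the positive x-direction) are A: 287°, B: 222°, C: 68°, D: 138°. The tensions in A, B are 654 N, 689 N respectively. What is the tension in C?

Resolve: ΣF_x = 654 cos 287° + 689 cos 222° + T_C cos 68° + T_D cos 138° = 0.
        ΣF_y = 654 sin 287° + 689 sin 222° + T_C sin 68° + T_D sin 138° = 0.
The known terms sum to (-320.8, -1086) N, so 0.3746 T_C − 0.7431 T_D = 320.8 and 0.9272 T_C + 0.6691 T_D = 1086.
Solving simultaneously: T_C = 1088 N, T_D = 116.6 N.

T_C ≈ 1090 N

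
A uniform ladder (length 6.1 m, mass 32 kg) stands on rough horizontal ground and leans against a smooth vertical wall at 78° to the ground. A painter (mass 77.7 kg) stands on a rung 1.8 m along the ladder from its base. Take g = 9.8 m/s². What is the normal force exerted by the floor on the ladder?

N_floor ≈ 1080 N

ΣF_y = 0: N_floor = 32×9.8 + 77.7×9.8 = 1075.1 N.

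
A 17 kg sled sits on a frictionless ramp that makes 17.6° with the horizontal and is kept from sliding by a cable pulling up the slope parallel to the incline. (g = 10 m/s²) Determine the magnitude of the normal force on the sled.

N ≈ 162 N

Take axes along and perpendicular to the incline. Weight components: W sin 17.6° = 51.4 N down-slope, W cos 17.6° = 162 N into the surface.
Along incline: T cos 0° = W sin 17.6° → T = 51.4 N.
Perpendicular: N = W cos 17.6° − T sin 0° = 162 N.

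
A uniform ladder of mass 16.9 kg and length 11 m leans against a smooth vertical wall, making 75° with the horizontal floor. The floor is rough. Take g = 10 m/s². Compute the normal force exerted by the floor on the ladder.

ΣF_y = 0: N_floor = 16.9×10 = 169 N.

N_floor ≈ 169 N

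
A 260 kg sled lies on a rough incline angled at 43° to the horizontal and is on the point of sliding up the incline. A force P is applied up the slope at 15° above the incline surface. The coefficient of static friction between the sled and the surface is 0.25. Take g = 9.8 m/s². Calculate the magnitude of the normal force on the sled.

N ≈ 1310 N

On the verge of sliding up the incline, friction equals μN and acts down the slope.
Perpendicular: N + P sin 15° = W cos 43° = 1863 N.
Along incline: P cos 15° = W sin 43° + μN  with W sin 43° = 1738 N.
Solving the pair for P and N: P = 2138 N, N = 1310 N (and f = μN = 327.5 N).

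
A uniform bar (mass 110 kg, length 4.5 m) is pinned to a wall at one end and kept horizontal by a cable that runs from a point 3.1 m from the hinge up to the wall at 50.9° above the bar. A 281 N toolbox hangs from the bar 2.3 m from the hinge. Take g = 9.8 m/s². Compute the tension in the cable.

Take torques about the hinge: T sin 50.9° · 3.1 = 110×9.8×2.25 + 281×2.3 = 3071.8 N·m.
So T = 3071.8 / (0.7760 × 3.1) = 1276.9 N.

T ≈ 1280 N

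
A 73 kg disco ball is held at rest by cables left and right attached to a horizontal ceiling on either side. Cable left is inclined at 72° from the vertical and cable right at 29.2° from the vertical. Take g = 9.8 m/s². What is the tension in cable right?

T_right ≈ 694 N

Angles from the horizontal: cable left is 90° − 72° = 18°, cable right is 90° − 29.2° = 60.8°.
Weight W = 73 × 9.8 = 715.4 N acts straight down.
Horizontal: T_left cos 18° = T_right cos 60.8°  →  T_left = 0.513 T_right.
Vertical: T_left sin 18° + T_right sin 60.8° = 715.4.
Substituting the horizontal relation into the vertical equation gives 1.031 T_right = 715.4, so T_right = 693.6 N.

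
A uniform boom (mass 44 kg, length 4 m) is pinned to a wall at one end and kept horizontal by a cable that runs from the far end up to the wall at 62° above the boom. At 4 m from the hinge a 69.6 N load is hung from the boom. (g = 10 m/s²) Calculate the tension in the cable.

Take torques about the hinge: T sin 62° · 4 = 44×10×2 + 69.6×4 = 1158.4 N·m.
So T = 1158.4 / (0.8829 × 4) = 327.99 N.

T ≈ 328 N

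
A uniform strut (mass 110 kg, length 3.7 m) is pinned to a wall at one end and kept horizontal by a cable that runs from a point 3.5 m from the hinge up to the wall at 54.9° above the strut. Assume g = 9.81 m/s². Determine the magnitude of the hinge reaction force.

Take torques about the hinge: T sin 54.9° · 3.5 = 110×9.81×1.85 = 1996.3 N·m.
So T = 1996.3 / (0.8181 × 3.5) = 697.16 N.
ΣF_x = 0: H_x = T cos 54.9° = 400.87 N.
ΣF_y = 0: H_y = (110×9.81) − T sin 54.9° = 1079.1 − 570.38 = 508.72 N.
|H| = √(H_x² + H_y²) = √((400.87)² + (508.72)²) = 647.68 N.

|H| ≈ 648 N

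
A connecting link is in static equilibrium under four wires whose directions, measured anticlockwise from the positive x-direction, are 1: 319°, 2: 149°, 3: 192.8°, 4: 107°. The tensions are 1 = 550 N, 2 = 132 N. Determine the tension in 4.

Resolve: ΣF_x = 550 cos 319° + 132 cos 149° + T_3 cos 192.8° + T_4 cos 107° = 0.
        ΣF_y = 550 sin 319° + 132 sin 149° + T_3 sin 192.8° + T_4 sin 107° = 0.
The known terms sum to (301.9, -292.8) N, so -0.9751 T_3 − 0.2924 T_4 = -301.9 and -0.2215 T_3 + 0.9563 T_4 = 292.8.
Solving simultaneously: T_3 = 203.7 N, T_4 = 353.4 N.

T_4 ≈ 353 N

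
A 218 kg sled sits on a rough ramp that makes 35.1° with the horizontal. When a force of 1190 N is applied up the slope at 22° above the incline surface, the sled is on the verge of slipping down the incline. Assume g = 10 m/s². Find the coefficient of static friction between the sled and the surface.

μ ≈ 0.112

On the verge of sliding down the incline, friction is at its maximum μN and acts up the slope.
Perpendicular to incline: N = W cos 35.1° − P sin 22° = 1784 − 445.8 = 1338 N.
Along incline: P cos 22° + μN = W sin 35.1° → μ = (W sin 35.1° − P cos 22°) / N = 0.1122.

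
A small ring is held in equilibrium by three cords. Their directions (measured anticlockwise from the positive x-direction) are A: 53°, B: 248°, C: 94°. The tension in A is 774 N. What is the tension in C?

Resolve: ΣF_x = 774 cos 53° + T_B cos 248° + T_C cos 94° = 0.
        ΣF_y = 774 sin 53° + T_B sin 248° + T_C sin 94° = 0.
The known terms sum to (465.8, 618.1) N, so -0.3746 T_B − 0.0698 T_C = -465.8 and -0.9272 T_B + 0.9976 T_C = -618.1.
Solving simultaneously: T_B = 1158 N, T_C = 457 N.

T_C ≈ 457 N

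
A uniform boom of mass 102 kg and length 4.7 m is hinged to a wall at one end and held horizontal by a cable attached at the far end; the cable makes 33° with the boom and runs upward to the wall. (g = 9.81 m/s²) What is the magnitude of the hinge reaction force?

Take torques about the hinge: T sin 33° · 4.7 = 102×9.81×2.35 = 2351.5 N·m.
So T = 2351.5 / (0.5446 × 4.7) = 918.61 N.
ΣF_x = 0: H_x = T cos 33° = 770.41 N.
ΣF_y = 0: H_y = (102×9.81) − T sin 33° = 1000.6 − 500.31 = 500.31 N.
|H| = √(H_x² + H_y²) = √((770.41)² + (500.31)²) = 918.61 N.

|H| ≈ 919 N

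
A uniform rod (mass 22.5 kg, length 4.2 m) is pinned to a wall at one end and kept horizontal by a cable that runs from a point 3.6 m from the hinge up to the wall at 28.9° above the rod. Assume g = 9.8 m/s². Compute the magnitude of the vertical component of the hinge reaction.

|H_y| ≈ 91.9 N

Take torques about the hinge: T sin 28.9° · 3.6 = 22.5×9.8×2.1 = 463.05 N·m.
So T = 463.05 / (0.4833 × 3.6) = 266.15 N.
ΣF_y = 0: H_y = (22.5×9.8) − T sin 28.9° = 220.5 − 128.63 = 91.875 N.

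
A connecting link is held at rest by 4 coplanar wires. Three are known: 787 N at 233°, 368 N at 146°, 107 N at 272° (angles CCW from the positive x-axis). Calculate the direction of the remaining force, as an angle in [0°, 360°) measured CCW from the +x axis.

Sum the known components: ΣF_x = -775 N, ΣF_y = -529.7 N.
For equilibrium the remaining force must supply (−ΣF_x, −ΣF_y) = (775, 529.7) N.
Magnitude = √((775)² + (529.7)²) = 938.7 N; direction = atan2(529.7, 775) = 34.4°.

θ ≈ 34.4°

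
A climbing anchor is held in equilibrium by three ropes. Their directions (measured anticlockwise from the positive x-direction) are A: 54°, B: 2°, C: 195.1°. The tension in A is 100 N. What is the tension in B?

T_B ≈ 277 N

Resolve: ΣF_x = 100 cos 54° + T_B cos 2° + T_C cos 195.1° = 0.
        ΣF_y = 100 sin 54° + T_B sin 2° + T_C sin 195.1° = 0.
The known terms sum to (58.78, 80.9) N, so 0.9994 T_B − 0.9655 T_C = -58.78 and 0.0349 T_B − 0.2605 T_C = -80.9.
Solving simultaneously: T_B = 277.1 N, T_C = 347.7 N.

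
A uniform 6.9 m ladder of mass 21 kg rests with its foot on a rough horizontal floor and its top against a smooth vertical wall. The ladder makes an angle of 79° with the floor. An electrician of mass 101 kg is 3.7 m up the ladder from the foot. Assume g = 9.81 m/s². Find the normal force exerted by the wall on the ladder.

Torques about the foot: N_wall · 6.9 sin 79° = 21×9.81×3.45 cos 79° + 101×9.81×3.7 cos 79° → N_wall = 123.3 N.

N_wall ≈ 123 N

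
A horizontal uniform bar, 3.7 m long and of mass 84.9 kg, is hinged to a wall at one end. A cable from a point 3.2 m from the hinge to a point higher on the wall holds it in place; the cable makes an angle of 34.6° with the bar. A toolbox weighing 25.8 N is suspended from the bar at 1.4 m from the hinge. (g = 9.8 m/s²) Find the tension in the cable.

Take torques about the hinge: T sin 34.6° · 3.2 = 84.9×9.8×1.85 + 25.8×1.4 = 1575.4 N·m.
So T = 1575.4 / (0.5678 × 3.2) = 866.96 N.

T ≈ 867 N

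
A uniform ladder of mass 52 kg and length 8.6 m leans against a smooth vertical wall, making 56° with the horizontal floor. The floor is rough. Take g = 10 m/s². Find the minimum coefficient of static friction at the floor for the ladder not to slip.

ΣF_y = 0: N_floor = 52×10 = 520 N.
Torques about the foot: N_wall · 8.6 sin 56° = 52×10×4.3 cos 56° → N_wall = 175.37 N.
ΣF_x = 0: f_floor = N_wall = 175.37 N.
μ_min = f_floor / N_floor = 175.37 / 520 = 0.3373.

μ_min ≈ 0.337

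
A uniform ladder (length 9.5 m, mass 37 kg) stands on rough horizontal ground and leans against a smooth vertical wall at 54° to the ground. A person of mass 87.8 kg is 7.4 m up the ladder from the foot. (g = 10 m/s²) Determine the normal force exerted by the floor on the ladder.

N_floor ≈ 1250 N

ΣF_y = 0: N_floor = 37×10 + 87.8×10 = 1248 N.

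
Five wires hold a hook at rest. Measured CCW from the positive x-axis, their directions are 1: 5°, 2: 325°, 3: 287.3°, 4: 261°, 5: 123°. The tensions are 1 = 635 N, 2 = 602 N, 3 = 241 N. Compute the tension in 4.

Resolve: ΣF_x = 635 cos 5° + 602 cos 325° + 241 cos 287.3° + T_4 cos 261° + T_5 cos 123° = 0.
        ΣF_y = 635 sin 5° + 602 sin 325° + 241 sin 287.3° + T_4 sin 261° + T_5 sin 123° = 0.
The known terms sum to (1197, -520) N, so -0.1564 T_4 − 0.5446 T_5 = -1197 and -0.9877 T_4 + 0.8387 T_5 = 520.
Solving simultaneously: T_4 = 1077 N, T_5 = 1889 N.

T_4 ≈ 1080 N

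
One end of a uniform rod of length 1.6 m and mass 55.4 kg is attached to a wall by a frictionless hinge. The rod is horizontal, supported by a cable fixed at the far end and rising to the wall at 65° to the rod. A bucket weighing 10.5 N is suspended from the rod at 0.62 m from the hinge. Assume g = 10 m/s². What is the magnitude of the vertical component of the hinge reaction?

Take torques about the hinge: T sin 65° · 1.6 = 55.4×10×0.8 + 10.5×0.62 = 449.71 N·m.
So T = 449.71 / (0.9063 × 1.6) = 310.13 N.
ΣF_y = 0: H_y = (55.4×10 + 10.5) − T sin 65° = 564.5 − 281.07 = 283.43 N.

|H_y| ≈ 283 N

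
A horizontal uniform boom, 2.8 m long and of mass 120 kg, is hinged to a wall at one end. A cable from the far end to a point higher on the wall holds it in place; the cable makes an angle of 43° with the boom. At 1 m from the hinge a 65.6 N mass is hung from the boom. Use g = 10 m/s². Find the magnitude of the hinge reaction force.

|H| ≈ 927 N

Take torques about the hinge: T sin 43° · 2.8 = 120×10×1.4 + 65.6×1 = 1745.6 N·m.
So T = 1745.6 / (0.6820 × 2.8) = 914.12 N.
ΣF_x = 0: H_x = T cos 43° = 668.55 N.
ΣF_y = 0: H_y = (120×10 + 65.6) − T sin 43° = 1265.6 − 623.43 = 642.17 N.
|H| = √(H_x² + H_y²) = √((668.55)² + (642.17)²) = 927 N.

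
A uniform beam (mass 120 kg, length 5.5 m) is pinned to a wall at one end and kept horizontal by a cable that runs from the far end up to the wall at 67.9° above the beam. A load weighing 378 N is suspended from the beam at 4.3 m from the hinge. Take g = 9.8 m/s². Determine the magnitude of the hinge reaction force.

|H| ≈ 760 N

Take torques about the hinge: T sin 67.9° · 5.5 = 120×9.8×2.75 + 378×4.3 = 4859.4 N·m.
So T = 4859.4 / (0.9265 × 5.5) = 953.59 N.
ΣF_x = 0: H_x = T cos 67.9° = 358.76 N.
ΣF_y = 0: H_y = (120×9.8 + 378) − T sin 67.9° = 1554 − 883.53 = 670.47 N.
|H| = √(H_x² + H_y²) = √((358.76)² + (670.47)²) = 760.42 N.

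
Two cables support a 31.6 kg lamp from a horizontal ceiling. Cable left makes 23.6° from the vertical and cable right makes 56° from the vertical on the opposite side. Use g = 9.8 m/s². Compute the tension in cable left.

T_left ≈ 261 N

Angles from the horizontal: cable left is 90° − 23.6° = 66.4°, cable right is 90° − 56° = 34°.
Weight W = 31.6 × 9.8 = 309.7 N acts straight down.
Horizontal: T_left cos 66.4° = T_right cos 34°  →  T_right = 0.4829 T_left.
Vertical: T_left sin 66.4° + T_right sin 34° = 309.7.
Substituting the horizontal relation into the vertical equation gives 1.186 T_left = 309.7, so T_left = 261 N.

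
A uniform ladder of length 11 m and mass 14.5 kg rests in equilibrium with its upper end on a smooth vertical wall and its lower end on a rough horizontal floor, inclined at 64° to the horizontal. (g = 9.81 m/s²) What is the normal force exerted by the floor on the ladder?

N_floor ≈ 142 N

ΣF_y = 0: N_floor = 14.5×9.81 = 142.25 N.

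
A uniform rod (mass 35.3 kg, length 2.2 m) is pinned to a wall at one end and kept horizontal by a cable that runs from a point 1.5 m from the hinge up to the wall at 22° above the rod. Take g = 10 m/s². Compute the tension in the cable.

Take torques about the hinge: T sin 22° · 1.5 = 35.3×10×1.1 = 388.3 N·m.
So T = 388.3 / (0.3746 × 1.5) = 691.04 N.

T ≈ 691 N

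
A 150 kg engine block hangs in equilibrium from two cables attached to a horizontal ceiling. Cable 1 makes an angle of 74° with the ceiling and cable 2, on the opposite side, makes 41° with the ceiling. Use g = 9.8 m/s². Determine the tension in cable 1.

Weight W = 150 × 9.8 = 1470 N acts straight down.
Horizontal: T_1 cos 74° = T_2 cos 41°  →  T_2 = 0.3652 T_1.
Vertical: T_1 sin 74° + T_2 sin 41° = 1470.
Substituting the horizontal relation into the vertical equation gives 1.201 T_1 = 1470, so T_1 = 1224 N.

T_1 ≈ 1220 N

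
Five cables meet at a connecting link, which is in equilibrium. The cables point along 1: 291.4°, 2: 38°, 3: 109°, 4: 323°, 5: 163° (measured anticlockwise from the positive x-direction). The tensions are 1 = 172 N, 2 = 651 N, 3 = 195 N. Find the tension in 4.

T_4 ≈ 1630 N

Resolve: ΣF_x = 172 cos 291.4° + 651 cos 38° + 195 cos 109° + T_4 cos 323° + T_5 cos 163° = 0.
        ΣF_y = 172 sin 291.4° + 651 sin 38° + 195 sin 109° + T_4 sin 323° + T_5 sin 163° = 0.
The known terms sum to (512.3, 425) N, so 0.7986 T_4 − 0.9563 T_5 = -512.3 and -0.6018 T_4 + 0.2924 T_5 = -425.
Solving simultaneously: T_4 = 1626 N, T_5 = 1894 N.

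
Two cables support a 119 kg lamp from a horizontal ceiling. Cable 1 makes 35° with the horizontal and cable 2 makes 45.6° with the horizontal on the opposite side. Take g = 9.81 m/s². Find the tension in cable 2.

Weight W = 119 × 9.81 = 1167 N acts straight down.
Horizontal: T_1 cos 35° = T_2 cos 45.6°  →  T_1 = 0.8541 T_2.
Vertical: T_1 sin 35° + T_2 sin 45.6° = 1167.
Substituting the horizontal relation into the vertical equation gives 1.204 T_2 = 1167, so T_2 = 969.3 N.

T_2 ≈ 969 N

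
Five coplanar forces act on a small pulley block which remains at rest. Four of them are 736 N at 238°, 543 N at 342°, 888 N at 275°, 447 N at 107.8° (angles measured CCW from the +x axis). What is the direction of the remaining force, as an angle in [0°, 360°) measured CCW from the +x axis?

Sum the known components: ΣF_x = 67.15 N, ΣF_y = -1251 N.
For equilibrium the remaining force must supply (−ΣF_x, −ΣF_y) = (-67.15, 1251) N.
Magnitude = √((-67.15)² + (1251)²) = 1253 N; direction = atan2(1251, -67.15) = 93.1°.

θ ≈ 93.1°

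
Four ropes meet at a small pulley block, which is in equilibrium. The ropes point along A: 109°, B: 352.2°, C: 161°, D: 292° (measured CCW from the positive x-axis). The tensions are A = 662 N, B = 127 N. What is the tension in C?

T_C ≈ 192 N

Resolve: ΣF_x = 662 cos 109° + 127 cos 352.2° + T_C cos 161° + T_D cos 292° = 0.
        ΣF_y = 662 sin 109° + 127 sin 352.2° + T_C sin 161° + T_D sin 292° = 0.
The known terms sum to (-89.7, 608.7) N, so -0.9455 T_C + 0.3746 T_D = 89.7 and 0.3256 T_C − 0.9272 T_D = -608.7.
Solving simultaneously: T_C = 191.9 N, T_D = 723.9 N.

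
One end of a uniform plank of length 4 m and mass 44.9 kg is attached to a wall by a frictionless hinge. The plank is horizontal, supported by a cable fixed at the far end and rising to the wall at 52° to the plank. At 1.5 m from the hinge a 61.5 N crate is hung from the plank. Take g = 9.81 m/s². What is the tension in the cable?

T ≈ 309 N

Take torques about the hinge: T sin 52° · 4 = 44.9×9.81×2 + 61.5×1.5 = 973.19 N·m.
So T = 973.19 / (0.7880 × 4) = 308.75 N.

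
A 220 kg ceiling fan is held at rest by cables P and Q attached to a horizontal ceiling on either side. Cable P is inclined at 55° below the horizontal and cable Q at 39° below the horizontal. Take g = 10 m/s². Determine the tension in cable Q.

Weight W = 220 × 10 = 2200 N acts straight down.
Horizontal: T_P cos 55° = T_Q cos 39°  →  T_P = 1.355 T_Q.
Vertical: T_P sin 55° + T_Q sin 39° = 2200.
Substituting the horizontal relation into the vertical equation gives 1.739 T_Q = 2200, so T_Q = 1265 N.

T_Q ≈ 1260 N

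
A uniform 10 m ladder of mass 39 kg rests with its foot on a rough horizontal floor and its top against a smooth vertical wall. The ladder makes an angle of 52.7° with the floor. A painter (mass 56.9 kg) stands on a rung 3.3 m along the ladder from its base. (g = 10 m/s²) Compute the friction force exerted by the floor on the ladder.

Torques about the foot: N_wall · 10 sin 52.7° = 39×10×5 cos 52.7° + 56.9×10×3.3 cos 52.7° → N_wall = 291.59 N.
ΣF_x = 0: f_floor = N_wall = 291.59 N.

f ≈ 292 N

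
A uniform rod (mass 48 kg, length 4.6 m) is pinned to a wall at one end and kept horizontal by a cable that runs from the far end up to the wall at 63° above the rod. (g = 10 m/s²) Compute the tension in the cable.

Take torques about the hinge: T sin 63° · 4.6 = 48×10×2.3 = 1104 N·m.
So T = 1104 / (0.8910 × 4.6) = 269.36 N.

T ≈ 269 N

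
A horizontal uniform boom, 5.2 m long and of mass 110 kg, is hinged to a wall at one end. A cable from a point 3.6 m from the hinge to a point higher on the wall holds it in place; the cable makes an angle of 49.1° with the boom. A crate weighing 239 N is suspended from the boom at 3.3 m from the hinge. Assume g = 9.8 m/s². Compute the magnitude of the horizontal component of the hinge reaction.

Take torques about the hinge: T sin 49.1° · 3.6 = 110×9.8×2.6 + 239×3.3 = 3591.5 N·m.
So T = 3591.5 / (0.7559 × 3.6) = 1319.9 N.
ΣF_x = 0: H_x = T cos 49.1° = 864.18 N.

H_x ≈ 864 N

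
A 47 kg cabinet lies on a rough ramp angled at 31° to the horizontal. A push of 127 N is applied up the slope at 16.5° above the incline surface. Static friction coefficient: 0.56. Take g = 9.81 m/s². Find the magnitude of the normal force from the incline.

N ≈ 359 N

Axes along / perpendicular to the incline. W sin 31° = 237.5 N down-slope; W cos 31° = 395.2 N into the surface.
Perpendicular: N = W cos 31° − P sin 16.5° = 395.2 − 36.07 = 359.1 N.
Along incline: P cos 16.5° + f = W sin 31° (friction acts up-slope) → f = 237.5 − 121.8 = 115.7 N.
|f| = 115.7 N ≤ μN = 201.1 N, so the cabinet is indeed static.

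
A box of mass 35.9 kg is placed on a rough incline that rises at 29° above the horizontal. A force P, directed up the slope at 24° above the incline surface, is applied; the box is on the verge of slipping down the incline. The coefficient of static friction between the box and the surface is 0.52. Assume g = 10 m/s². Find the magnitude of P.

P ≈ 15.3 N

On the verge of sliding down the incline, friction equals μN and acts up the slope.
Perpendicular: N + P sin 24° = W cos 29° = 314 N.
Along incline: P cos 24° + μN = W sin 29° with W sin 29° = 174 N.
Solving the pair for P and N: P = 15.34 N, N = 307.7 N (and f = μN = 160 N).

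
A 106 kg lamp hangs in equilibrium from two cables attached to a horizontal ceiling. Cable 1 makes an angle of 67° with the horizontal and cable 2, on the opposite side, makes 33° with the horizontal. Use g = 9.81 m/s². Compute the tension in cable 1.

Weight W = 106 × 9.81 = 1040 N acts straight down.
Horizontal: T_1 cos 67° = T_2 cos 33°  →  T_2 = 0.4659 T_1.
Vertical: T_1 sin 67° + T_2 sin 33° = 1040.
Substituting the horizontal relation into the vertical equation gives 1.174 T_1 = 1040, so T_1 = 885.6 N.

T_1 ≈ 886 N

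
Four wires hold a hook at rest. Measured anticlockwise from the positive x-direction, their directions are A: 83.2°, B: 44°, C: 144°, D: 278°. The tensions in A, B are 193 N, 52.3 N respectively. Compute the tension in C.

T_C ≈ 127 N

Resolve: ΣF_x = 193 cos 83.2° + 52.3 cos 44° + T_C cos 144° + T_D cos 278° = 0.
        ΣF_y = 193 sin 83.2° + 52.3 sin 44° + T_C sin 144° + T_D sin 278° = 0.
The known terms sum to (60.47, 228) N, so -0.8090 T_C + 0.1392 T_D = -60.47 and 0.5878 T_C − 0.9903 T_D = -228.
Solving simultaneously: T_C = 127.4 N, T_D = 305.8 N.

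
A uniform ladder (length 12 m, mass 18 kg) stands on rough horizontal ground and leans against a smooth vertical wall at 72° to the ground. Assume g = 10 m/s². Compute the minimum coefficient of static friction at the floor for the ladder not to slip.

μ_min ≈ 0.162

ΣF_y = 0: N_floor = 18×10 = 180 N.
Torques about the foot: N_wall · 12 sin 72° = 18×10×6 cos 72° → N_wall = 29.243 N.
ΣF_x = 0: f_floor = N_wall = 29.243 N.
μ_min = f_floor / N_floor = 29.243 / 180 = 0.1625.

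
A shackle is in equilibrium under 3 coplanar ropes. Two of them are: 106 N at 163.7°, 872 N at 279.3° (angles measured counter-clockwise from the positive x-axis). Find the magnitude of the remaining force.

F ≈ 832 N

Sum the known components: ΣF_x = 39.18 N, ΣF_y = -830.8 N.
For equilibrium the remaining force must supply (−ΣF_x, −ΣF_y) = (-39.18, 830.8) N.
Magnitude = √((-39.18)² + (830.8)²) = 831.7 N; direction = atan2(830.8, -39.18) = 92.7°.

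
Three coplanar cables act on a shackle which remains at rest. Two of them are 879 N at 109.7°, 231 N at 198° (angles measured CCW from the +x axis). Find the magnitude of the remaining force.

Sum the known components: ΣF_x = -516 N, ΣF_y = 756.2 N.
For equilibrium the remaining force must supply (−ΣF_x, −ΣF_y) = (516, -756.2) N.
Magnitude = √((516)² + (-756.2)²) = 915.5 N; direction = atan2(-756.2, 516) = 304.3°.

F ≈ 915 N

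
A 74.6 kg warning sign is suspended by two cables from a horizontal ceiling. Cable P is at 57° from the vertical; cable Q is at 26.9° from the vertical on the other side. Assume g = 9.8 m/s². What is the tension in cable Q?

T_Q ≈ 617 N

Angles from the horizontal: cable P is 90° − 57° = 33°, cable Q is 90° − 26.9° = 63.1°.
Weight W = 74.6 × 9.8 = 731.1 N acts straight down.
Horizontal: T_P cos 33° = T_Q cos 63.1°  →  T_P = 0.5395 T_Q.
Vertical: T_P sin 33° + T_Q sin 63.1° = 731.1.
Substituting the horizontal relation into the vertical equation gives 1.186 T_Q = 731.1, so T_Q = 616.6 N.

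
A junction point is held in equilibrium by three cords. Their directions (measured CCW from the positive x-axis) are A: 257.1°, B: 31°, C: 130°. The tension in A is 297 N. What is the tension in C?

T_C ≈ 217 N

Resolve: ΣF_x = 297 cos 257.1° + T_B cos 31° + T_C cos 130° = 0.
        ΣF_y = 297 sin 257.1° + T_B sin 31° + T_C sin 130° = 0.
The known terms sum to (-66.31, -289.5) N, so 0.8572 T_B − 0.6428 T_C = 66.31 and 0.5150 T_B + 0.7660 T_C = 289.5.
Solving simultaneously: T_B = 239.8 N, T_C = 216.7 N.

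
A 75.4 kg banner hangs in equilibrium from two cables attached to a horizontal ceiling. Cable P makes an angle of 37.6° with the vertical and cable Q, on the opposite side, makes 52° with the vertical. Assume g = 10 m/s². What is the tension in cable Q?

T_Q ≈ 460 N

Angles from the horizontal: cable P is 90° − 37.6° = 52.4°, cable Q is 90° − 52° = 38°.
Weight W = 75.4 × 10 = 754 N acts straight down.
Horizontal: T_P cos 52.4° = T_Q cos 38°  →  T_P = 1.292 T_Q.
Vertical: T_P sin 52.4° + T_Q sin 38° = 754.
Substituting the horizontal relation into the vertical equation gives 1.639 T_Q = 754, so T_Q = 460.1 N.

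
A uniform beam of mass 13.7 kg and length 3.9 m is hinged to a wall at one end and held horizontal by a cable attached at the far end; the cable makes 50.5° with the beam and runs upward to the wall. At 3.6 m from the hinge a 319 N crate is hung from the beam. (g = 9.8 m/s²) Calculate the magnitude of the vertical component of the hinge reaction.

|H_y| ≈ 91.7 N

Take torques about the hinge: T sin 50.5° · 3.9 = 13.7×9.8×1.95 + 319×3.6 = 1410.2 N·m.
So T = 1410.2 / (0.7716 × 3.9) = 468.61 N.
ΣF_y = 0: H_y = (13.7×9.8 + 319) − T sin 50.5° = 453.26 − 361.59 = 91.668 N.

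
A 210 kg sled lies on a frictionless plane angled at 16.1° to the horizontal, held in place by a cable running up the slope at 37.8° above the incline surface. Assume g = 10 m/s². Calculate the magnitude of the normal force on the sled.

Take axes along and perpendicular to the incline. Weight components: W sin 16.1° = 582.4 N down-slope, W cos 16.1° = 2018 N into the surface.
Along incline: T cos 37.8° = W sin 16.1° → T = 737 N.
Perpendicular: N = W cos 16.1° − T sin 37.8° = 1566 N.

N ≈ 1570 N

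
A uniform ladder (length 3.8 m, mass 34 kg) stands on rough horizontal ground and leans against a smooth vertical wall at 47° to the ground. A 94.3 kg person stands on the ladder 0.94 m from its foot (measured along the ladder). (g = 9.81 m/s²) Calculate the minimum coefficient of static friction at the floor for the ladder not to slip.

μ_min ≈ 0.293

ΣF_y = 0: N_floor = 34×9.81 + 94.3×9.81 = 1258.6 N.
Torques about the foot: N_wall · 3.8 sin 47° = 34×9.81×1.9 cos 47° + 94.3×9.81×0.94 cos 47° → N_wall = 368.91 N.
ΣF_x = 0: f_floor = N_wall = 368.91 N.
μ_min = f_floor / N_floor = 368.91 / 1258.6 = 0.2931.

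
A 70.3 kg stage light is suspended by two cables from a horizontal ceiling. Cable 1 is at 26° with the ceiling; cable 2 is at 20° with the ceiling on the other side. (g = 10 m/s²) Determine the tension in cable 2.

T_2 ≈ 878 N

Weight W = 70.3 × 10 = 703 N acts straight down.
Horizontal: T_1 cos 26° = T_2 cos 20°  →  T_1 = 1.046 T_2.
Vertical: T_1 sin 26° + T_2 sin 20° = 703.
Substituting the horizontal relation into the vertical equation gives 0.8003 T_2 = 703, so T_2 = 878.4 N.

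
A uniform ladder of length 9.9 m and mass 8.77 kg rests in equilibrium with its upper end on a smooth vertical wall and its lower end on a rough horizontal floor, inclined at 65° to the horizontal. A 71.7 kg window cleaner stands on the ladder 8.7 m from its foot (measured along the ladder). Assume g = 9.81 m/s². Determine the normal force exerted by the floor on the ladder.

ΣF_y = 0: N_floor = 8.77×9.81 + 71.7×9.81 = 789.41 N.

N_floor ≈ 789 N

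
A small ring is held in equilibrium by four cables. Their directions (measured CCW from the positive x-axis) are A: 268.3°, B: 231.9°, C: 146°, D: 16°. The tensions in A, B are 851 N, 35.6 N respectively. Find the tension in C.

Resolve: ΣF_x = 851 cos 268.3° + 35.6 cos 231.9° + T_C cos 146° + T_D cos 16° = 0.
        ΣF_y = 851 sin 268.3° + 35.6 sin 231.9° + T_C sin 146° + T_D sin 16° = 0.
The known terms sum to (-47.21, -878.6) N, so -0.8290 T_C + 0.9613 T_D = 47.21 and 0.5592 T_C + 0.2756 T_D = 878.6.
Solving simultaneously: T_C = 1086 N, T_D = 985.4 N.

T_C ≈ 1090 N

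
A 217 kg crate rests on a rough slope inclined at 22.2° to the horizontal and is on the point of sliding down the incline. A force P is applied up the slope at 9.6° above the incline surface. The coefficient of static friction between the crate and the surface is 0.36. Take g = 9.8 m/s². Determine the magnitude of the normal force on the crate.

N ≈ 1950 N

On the verge of sliding down the incline, friction equals μN and acts up the slope.
Perpendicular: N + P sin 9.6° = W cos 22.2° = 1969 N.
Along incline: P cos 9.6° + μN = W sin 22.2° with W sin 22.2° = 803.5 N.
Solving the pair for P and N: P = 102.3 N, N = 1952 N (and f = μN = 702.7 N).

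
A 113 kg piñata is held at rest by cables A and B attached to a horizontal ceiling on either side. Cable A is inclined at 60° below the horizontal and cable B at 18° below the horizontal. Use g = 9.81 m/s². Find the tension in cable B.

T_B ≈ 567 N

Weight W = 113 × 9.81 = 1109 N acts straight down.
Horizontal: T_A cos 60° = T_B cos 18°  →  T_A = 1.902 T_B.
Vertical: T_A sin 60° + T_B sin 18° = 1109.
Substituting the horizontal relation into the vertical equation gives 1.956 T_B = 1109, so T_B = 566.6 N.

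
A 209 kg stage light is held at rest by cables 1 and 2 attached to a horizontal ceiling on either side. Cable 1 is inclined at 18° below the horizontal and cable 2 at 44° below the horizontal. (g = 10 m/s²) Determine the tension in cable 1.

Weight W = 209 × 10 = 2090 N acts straight down.
Horizontal: T_1 cos 18° = T_2 cos 44°  →  T_2 = 1.322 T_1.
Vertical: T_1 sin 18° + T_2 sin 44° = 2090.
Substituting the horizontal relation into the vertical equation gives 1.227 T_1 = 2090, so T_1 = 1703 N.

T_1 ≈ 1700 N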